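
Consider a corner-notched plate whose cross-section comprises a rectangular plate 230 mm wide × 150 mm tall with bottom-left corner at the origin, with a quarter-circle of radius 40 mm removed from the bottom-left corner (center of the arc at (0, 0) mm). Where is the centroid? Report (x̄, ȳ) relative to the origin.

x̄ = 118.71 mm, ȳ = 77.19 mm

plate: A = 230 × 150 = 34500.00, centroid at (115.00, 75.00).
removed quarter-circle: A = −¼π·40² = -1256.64, centroid at (16.98, 16.98).
ΣA = 33243.36 mm², ΣAx̄ = 3946166.67 mm³, ΣAȳ = 2566166.67 mm³.
x̄ = 3946166.67/33243.36 = 118.71 mm; ȳ = 2566166.67/33243.36 = 77.19 mm.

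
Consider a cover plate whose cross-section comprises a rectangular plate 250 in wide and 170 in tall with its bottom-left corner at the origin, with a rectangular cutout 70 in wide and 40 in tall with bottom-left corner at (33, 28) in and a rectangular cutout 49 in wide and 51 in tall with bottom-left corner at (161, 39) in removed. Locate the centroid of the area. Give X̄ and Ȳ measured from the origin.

plate: A = 250 × 170 = 42500.00, centroid at (125.00, 85.00).
hole 1: A = −(70 × 40) = -2800.00, centroid at (68.00, 48.00).
hole 2: A = −(49 × 51) = -2499.00, centroid at (185.50, 64.50).
ΣA = 37201.00 in², ΣAX̄ = 4658535.50 in³, ΣAȲ = 3316914.50 in³.
X̄ = 4658535.50/37201.00 = 125.23 in; Ȳ = 3316914.50/37201.00 = 89.16 in.

X̄ = 125.23 in, Ȳ = 89.16 in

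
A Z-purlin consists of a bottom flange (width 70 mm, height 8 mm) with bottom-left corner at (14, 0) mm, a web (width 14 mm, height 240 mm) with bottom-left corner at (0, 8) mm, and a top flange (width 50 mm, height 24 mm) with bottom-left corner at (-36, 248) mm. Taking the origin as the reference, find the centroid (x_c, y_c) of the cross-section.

Part | A | x̄ᵢ | ȳᵢ | A·x̄ᵢ | A·ȳᵢ
bottom flange | 560.00 | 49.00 | 4.00 | 27440.00 | 2240.00
web | 3360.00 | 7.00 | 128.00 | 23520.00 | 430080.00
top flange | 1200.00 | -11.00 | 260.00 | -13200.00 | 312000.00
Σ | 5120.00 |  |  | 37760.00 | 744320.00
x_c = 37760.00 / 5120.00 = 7.38 mm
y_c = 744320.00 / 5120.00 = 145.38 mm

x_c = 7.38 mm, y_c = 145.38 mm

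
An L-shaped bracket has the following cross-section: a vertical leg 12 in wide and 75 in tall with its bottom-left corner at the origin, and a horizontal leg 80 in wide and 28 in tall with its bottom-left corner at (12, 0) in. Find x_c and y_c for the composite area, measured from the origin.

x_c = 38.82 in, y_c = 20.74 in

vertical leg: A = 12 × 75 = 900.00, centroid at (6.00, 37.50).
horizontal leg: A = 80 × 28 = 2240.00, centroid at (52.00, 14.00).
ΣA = 3140.00 in²
ΣAx_c = (900.00)(6.00) + (2240.00)(52.00) = 121880.00 in³
ΣAy_c = (900.00)(37.50) + (2240.00)(14.00) = 65110.00 in³
x_c = 121880.00 / 3140.00 = 38.82 in
y_c = 65110.00 / 3140.00 = 20.74 in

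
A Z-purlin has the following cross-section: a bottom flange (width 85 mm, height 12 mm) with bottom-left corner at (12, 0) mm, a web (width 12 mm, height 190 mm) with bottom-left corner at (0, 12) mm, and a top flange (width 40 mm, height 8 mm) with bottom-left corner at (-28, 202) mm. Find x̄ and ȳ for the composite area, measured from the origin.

bottom flange: A = 85 × 12 = 1020.00, centroid at (54.50, 6.00).
web: A = 12 × 190 = 2280.00, centroid at (6.00, 107.00).
top flange: A = 40 × 8 = 320.00, centroid at (-8.00, 206.00).
ΣA = 3620.00 mm²
ΣAx̄ = (1020.00)(54.50) + (2280.00)(6.00) + (320.00)(-8.00) = 66710.00 mm³
ΣAȳ = (1020.00)(6.00) + (2280.00)(107.00) + (320.00)(206.00) = 316000.00 mm³
x̄ = 66710.00 / 3620.00 = 18.43 mm
ȳ = 316000.00 / 3620.00 = 87.29 mm

x̄ = 18.43 mm, ȳ = 87.29 mm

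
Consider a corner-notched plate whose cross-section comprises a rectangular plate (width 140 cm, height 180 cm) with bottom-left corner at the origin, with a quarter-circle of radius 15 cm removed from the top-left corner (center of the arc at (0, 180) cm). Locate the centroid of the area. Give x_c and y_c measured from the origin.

x_c = 70.45 cm, y_c = 89.41 cm

plate: A = 140 × 180 = 25200.00, centroid at (70.00, 90.00).
removed quarter-circle: A = −¼π·15² = -176.71, centroid at (6.37, 173.63).
ΣA = 25023.29 cm², ΣAx_c = 1762875.00 cm³, ΣAy_c = 2237316.37 cm³.
x_c = 1762875.00/25023.29 = 70.45 cm; y_c = 2237316.37/25023.29 = 89.41 cm.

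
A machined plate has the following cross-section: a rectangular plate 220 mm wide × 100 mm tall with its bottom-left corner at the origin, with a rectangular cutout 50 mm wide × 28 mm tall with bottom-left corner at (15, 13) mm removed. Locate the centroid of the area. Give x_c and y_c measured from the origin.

x_c = 114.76 mm, y_c = 51.56 mm

Part | A | x̄ᵢ | ȳᵢ | A·x̄ᵢ | A·ȳᵢ
plate | 22000.00 | 110.00 | 50.00 | 2420000.00 | 1100000.00
hole | -1400.00 | 40.00 | 27.00 | -56000.00 | -37800.00
Σ | 20600.00 |  |  | 2364000.00 | 1062200.00
x_c = 2364000.00 / 20600.00 = 114.76 mm
y_c = 1062200.00 / 20600.00 = 51.56 mm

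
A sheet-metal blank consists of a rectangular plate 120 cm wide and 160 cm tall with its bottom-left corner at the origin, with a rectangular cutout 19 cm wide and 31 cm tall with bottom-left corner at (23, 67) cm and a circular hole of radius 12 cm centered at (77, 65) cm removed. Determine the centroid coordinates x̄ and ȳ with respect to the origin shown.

x̄ = 60.47 cm, ȳ = 80.29 cm

plate: A = 120 × 160 = 19200.00, centroid at (60.00, 80.00).
hole 1: A = −(19 × 31) = -589.00, centroid at (32.50, 82.50).
hole 2: A = −π·12² = -452.39, centroid at (77.00, 65.00).
ΣA = 18158.61 cm², ΣAx̄ = 1098023.52 cm³, ΣAȳ = 1458002.19 cm³.
x̄ = 1098023.52/18158.61 = 60.47 cm; ȳ = 1458002.19/18158.61 = 80.29 cm.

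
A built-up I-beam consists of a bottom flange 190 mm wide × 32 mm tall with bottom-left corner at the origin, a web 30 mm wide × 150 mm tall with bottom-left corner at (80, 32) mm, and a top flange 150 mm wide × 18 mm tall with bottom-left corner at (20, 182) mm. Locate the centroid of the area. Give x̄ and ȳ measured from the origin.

bottom flange: A = 190 × 32 = 6080.00, centroid at (95.00, 16.00).
web: A = 30 × 150 = 4500.00, centroid at (95.00, 107.00).
top flange: A = 150 × 18 = 2700.00, centroid at (95.00, 191.00).
ΣA = 13280.00 mm²
ΣAx̄ = (6080.00)(95.00) + (4500.00)(95.00) + (2700.00)(95.00) = 1261600.00 mm³
ΣAȳ = (6080.00)(16.00) + (4500.00)(107.00) + (2700.00)(191.00) = 1094480.00 mm³
x̄ = 1261600.00 / 13280.00 = 95.00 mm
ȳ = 1094480.00 / 13280.00 = 82.42 mm

x̄ = 95.00 mm, ȳ = 82.42 mm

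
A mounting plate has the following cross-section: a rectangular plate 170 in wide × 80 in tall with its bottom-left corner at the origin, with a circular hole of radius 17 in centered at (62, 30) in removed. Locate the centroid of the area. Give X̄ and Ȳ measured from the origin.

plate: A = 170 × 80 = 13600.00, centroid at (85.00, 40.00).
hole: A = −π·17² = -907.92, centroid at (62.00, 30.00).
ΣA = 12692.08 in², ΣAX̄ = 1099708.94 in³, ΣAȲ = 516762.39 in³.
X̄ = 1099708.94/12692.08 = 86.65 in; Ȳ = 516762.39/12692.08 = 40.72 in.

X̄ = 86.65 in, Ȳ = 40.72 in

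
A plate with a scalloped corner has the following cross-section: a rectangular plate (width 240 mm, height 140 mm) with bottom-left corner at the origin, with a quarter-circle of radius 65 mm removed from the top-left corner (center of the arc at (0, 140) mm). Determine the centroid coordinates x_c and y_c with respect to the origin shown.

x_c = 130.13 mm, y_c = 65.35 mm

Part | A | x̄ᵢ | ȳᵢ | A·x̄ᵢ | A·ȳᵢ
plate | 33600.00 | 120.00 | 70.00 | 4032000.00 | 2352000.00
removed quarter-circle | -3318.31 | 27.59 | 112.41 | -91541.67 | -373021.35
Σ | 30281.69 |  |  | 3940458.33 | 1978978.65
x_c = 3940458.33 / 30281.69 = 130.13 mm
y_c = 1978978.65 / 30281.69 = 65.35 mm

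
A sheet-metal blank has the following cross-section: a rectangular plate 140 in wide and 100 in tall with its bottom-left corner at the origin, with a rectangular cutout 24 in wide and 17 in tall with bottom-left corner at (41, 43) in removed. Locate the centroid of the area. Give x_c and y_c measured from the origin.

x_c = 70.51 in, y_c = 49.95 in

plate: A = 140 × 100 = 14000.00, centroid at (70.00, 50.00).
hole: A = −(24 × 17) = -408.00, centroid at (53.00, 51.50).
ΣA = 13592.00 in²
ΣAx_c = (14000.00)(70.00) + (-408.00)(53.00) = 958376.00 in³
ΣAy_c = (14000.00)(50.00) + (-408.00)(51.50) = 678988.00 in³
x_c = 958376.00 / 13592.00 = 70.51 in
y_c = 678988.00 / 13592.00 = 49.95 in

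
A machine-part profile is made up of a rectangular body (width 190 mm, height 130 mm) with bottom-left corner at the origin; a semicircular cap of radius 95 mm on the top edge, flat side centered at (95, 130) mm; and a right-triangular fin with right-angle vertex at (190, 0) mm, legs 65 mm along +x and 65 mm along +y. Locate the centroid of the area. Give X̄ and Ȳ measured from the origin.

rectangular body: A = 190 × 130 = 24700.00, centroid at (95.00, 65.00).
semicircular top: A = ½π·95² = 14176.44, centroid at (95.00, 170.32).
triangular fin: A = ½·65·65 = 2112.50, centroid at (211.67, 21.67).
ΣA = 40988.94 mm², ΣAX̄ = 4140407.33 mm³, ΣAȲ = 4065790.96 mm³.
X̄ = 4140407.33/40988.94 = 101.01 mm; Ȳ = 4065790.96/40988.94 = 99.19 mm.

X̄ = 101.01 mm, Ȳ = 99.19 mm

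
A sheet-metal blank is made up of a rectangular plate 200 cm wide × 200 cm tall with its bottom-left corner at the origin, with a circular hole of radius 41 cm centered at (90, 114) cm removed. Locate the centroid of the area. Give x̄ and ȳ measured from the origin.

plate: A = 200 × 200 = 40000.00, centroid at (100.00, 100.00).
hole: A = −π·41² = -5281.02, centroid at (90.00, 114.00).
ΣA = 34718.98 cm², ΣAx̄ = 3524708.45 cm³, ΣAȳ = 3397964.03 cm³.
x̄ = 3524708.45/34718.98 = 101.52 cm; ȳ = 3397964.03/34718.98 = 97.87 cm.

x̄ = 101.52 cm, ȳ = 97.87 cm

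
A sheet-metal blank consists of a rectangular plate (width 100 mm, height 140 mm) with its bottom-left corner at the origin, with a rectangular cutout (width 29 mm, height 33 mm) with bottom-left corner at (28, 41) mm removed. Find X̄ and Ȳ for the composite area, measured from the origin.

X̄ = 50.55 mm, Ȳ = 70.92 mm

plate: A = 100 × 140 = 14000.00, centroid at (50.00, 70.00).
hole: A = −(29 × 33) = -957.00, centroid at (42.50, 57.50).
ΣA = 13043.00 mm²
ΣAX̄ = (14000.00)(50.00) + (-957.00)(42.50) = 659327.50 mm³
ΣAȲ = (14000.00)(70.00) + (-957.00)(57.50) = 924972.50 mm³
X̄ = 659327.50 / 13043.00 = 50.55 mm
Ȳ = 924972.50 / 13043.00 = 70.92 mm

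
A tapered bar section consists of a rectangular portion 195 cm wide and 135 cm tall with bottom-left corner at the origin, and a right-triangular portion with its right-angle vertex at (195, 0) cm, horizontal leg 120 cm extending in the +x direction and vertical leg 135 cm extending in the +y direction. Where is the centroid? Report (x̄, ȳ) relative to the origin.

x̄ = 129.85 cm, ȳ = 62.21 cm

Part | A | x̄ᵢ | ȳᵢ | A·x̄ᵢ | A·ȳᵢ
rectangular portion | 26325.00 | 97.50 | 67.50 | 2566687.50 | 1776937.50
triangular portion | 8100.00 | 235.00 | 45.00 | 1903500.00 | 364500.00
Σ | 34425.00 |  |  | 4470187.50 | 2141437.50
x̄ = 4470187.50 / 34425.00 = 129.85 cm
ȳ = 2141437.50 / 34425.00 = 62.21 cm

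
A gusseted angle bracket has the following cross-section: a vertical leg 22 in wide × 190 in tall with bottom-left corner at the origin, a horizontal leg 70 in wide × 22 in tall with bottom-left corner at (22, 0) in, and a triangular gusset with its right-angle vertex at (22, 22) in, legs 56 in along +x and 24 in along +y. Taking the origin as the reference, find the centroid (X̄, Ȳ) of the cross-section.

vertical leg: A = 22 × 190 = 4180.00, centroid at (11.00, 95.00).
horizontal leg: A = 70 × 22 = 1540.00, centroid at (57.00, 11.00).
gusset: A = ½·56·24 = 672.00, centroid at (40.67, 30.00).
ΣA = 6392.00 in², ΣAX̄ = 161088.00 in³, ΣAȲ = 434200.00 in³.
X̄ = 161088.00/6392.00 = 25.20 in; Ȳ = 434200.00/6392.00 = 67.93 in.

X̄ = 25.20 in, Ȳ = 67.93 in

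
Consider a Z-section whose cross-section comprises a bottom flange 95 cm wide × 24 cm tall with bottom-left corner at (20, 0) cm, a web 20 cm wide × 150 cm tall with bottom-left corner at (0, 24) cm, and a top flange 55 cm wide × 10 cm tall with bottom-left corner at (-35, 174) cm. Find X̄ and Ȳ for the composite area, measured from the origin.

bottom flange: A = 95 × 24 = 2280.00, centroid at (67.50, 12.00).
web: A = 20 × 150 = 3000.00, centroid at (10.00, 99.00).
top flange: A = 55 × 10 = 550.00, centroid at (-7.50, 179.00).
ΣA = 5830.00 cm², ΣAX̄ = 179775.00 cm³, ΣAȲ = 422810.00 cm³.
X̄ = 179775.00/5830.00 = 30.84 cm; Ȳ = 422810.00/5830.00 = 72.52 cm.

X̄ = 30.84 cm, Ȳ = 72.52 cm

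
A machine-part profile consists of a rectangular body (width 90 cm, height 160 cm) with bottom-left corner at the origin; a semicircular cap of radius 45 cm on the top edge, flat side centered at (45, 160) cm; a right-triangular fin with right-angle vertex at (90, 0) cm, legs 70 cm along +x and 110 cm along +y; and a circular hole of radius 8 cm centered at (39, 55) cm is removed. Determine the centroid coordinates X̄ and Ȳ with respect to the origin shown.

Part | A | x̄ᵢ | ȳᵢ | A·x̄ᵢ | A·ȳᵢ
rectangular body | 14400.00 | 45.00 | 80.00 | 648000.00 | 1152000.00
semicircular top | 3180.86 | 45.00 | 179.10 | 143138.82 | 569688.01
triangular fin | 3850.00 | 113.33 | 36.67 | 436333.33 | 141166.67
hole | -201.06 | 39.00 | 55.00 | -7841.42 | -11058.41
Σ | 21229.80 |  |  | 1219630.73 | 1851796.27
X̄ = 1219630.73 / 21229.80 = 57.45 cm
Ȳ = 1851796.27 / 21229.80 = 87.23 cm

X̄ = 57.45 cm, Ȳ = 87.23 cm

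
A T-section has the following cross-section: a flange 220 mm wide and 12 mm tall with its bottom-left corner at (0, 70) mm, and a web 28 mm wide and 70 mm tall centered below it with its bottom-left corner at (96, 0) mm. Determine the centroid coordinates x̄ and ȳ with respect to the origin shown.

x̄ = 110.00 mm, ȳ = 58.53 mm

web: A = 28 × 70 = 1960.00, centroid at (110.00, 35.00).
flange: A = 220 × 12 = 2640.00, centroid at (110.00, 76.00).
ΣA = 4600.00 mm²
ΣAx̄ = (1960.00)(110.00) + (2640.00)(110.00) = 506000.00 mm³
ΣAȳ = (1960.00)(35.00) + (2640.00)(76.00) = 269240.00 mm³
x̄ = 506000.00 / 4600.00 = 110.00 mm
ȳ = 269240.00 / 4600.00 = 58.53 mm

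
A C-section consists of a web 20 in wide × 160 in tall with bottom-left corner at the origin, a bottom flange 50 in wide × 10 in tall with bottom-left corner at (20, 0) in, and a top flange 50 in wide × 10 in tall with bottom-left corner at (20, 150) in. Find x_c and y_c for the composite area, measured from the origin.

x_c = 18.33 in, y_c = 80.00 in

web: A = 20 × 160 = 3200.00, centroid at (10.00, 80.00).
bottom flange: A = 50 × 10 = 500.00, centroid at (45.00, 5.00).
top flange: A = 50 × 10 = 500.00, centroid at (45.00, 155.00).
ΣA = 4200.00 in²
ΣAx_c = (3200.00)(10.00) + (500.00)(45.00) + (500.00)(45.00) = 77000.00 in³
ΣAy_c = (3200.00)(80.00) + (500.00)(5.00) + (500.00)(155.00) = 336000.00 in³
x_c = 77000.00 / 4200.00 = 18.33 in
y_c = 336000.00 / 4200.00 = 80.00 in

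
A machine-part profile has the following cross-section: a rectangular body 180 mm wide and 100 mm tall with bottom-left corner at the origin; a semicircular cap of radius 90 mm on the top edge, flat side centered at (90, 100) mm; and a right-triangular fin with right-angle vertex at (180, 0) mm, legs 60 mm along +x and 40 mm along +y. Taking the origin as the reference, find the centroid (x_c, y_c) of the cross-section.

x_c = 94.13 mm, y_c = 83.77 mm

Part | A | x̄ᵢ | ȳᵢ | A·x̄ᵢ | A·ȳᵢ
rectangular body | 18000.00 | 90.00 | 50.00 | 1620000.00 | 900000.00
semicircular top | 12723.45 | 90.00 | 138.20 | 1145110.52 | 1758345.02
triangular fin | 1200.00 | 200.00 | 13.33 | 240000.00 | 16000.00
Σ | 31923.45 |  |  | 3005110.52 | 2674345.02
x_c = 3005110.52 / 31923.45 = 94.13 mm
y_c = 2674345.02 / 31923.45 = 83.77 mm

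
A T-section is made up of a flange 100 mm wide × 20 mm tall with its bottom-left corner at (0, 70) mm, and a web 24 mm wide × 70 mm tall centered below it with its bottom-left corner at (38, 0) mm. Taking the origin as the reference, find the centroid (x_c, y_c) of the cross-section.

web: A = 24 × 70 = 1680.00, centroid at (50.00, 35.00).
flange: A = 100 × 20 = 2000.00, centroid at (50.00, 80.00).
ΣA = 3680.00 mm²
ΣAx_c = (1680.00)(50.00) + (2000.00)(50.00) = 184000.00 mm³
ΣAy_c = (1680.00)(35.00) + (2000.00)(80.00) = 218800.00 mm³
x_c = 184000.00 / 3680.00 = 50.00 mm
y_c = 218800.00 / 3680.00 = 59.46 mm

x_c = 50.00 mm, y_c = 59.46 mm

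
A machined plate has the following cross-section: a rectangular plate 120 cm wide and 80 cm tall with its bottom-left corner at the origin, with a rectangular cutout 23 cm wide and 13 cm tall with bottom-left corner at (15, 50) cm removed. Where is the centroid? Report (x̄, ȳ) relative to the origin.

plate: A = 120 × 80 = 9600.00, centroid at (60.00, 40.00).
hole: A = −(23 × 13) = -299.00, centroid at (26.50, 56.50).
ΣA = 9301.00 cm², ΣAx̄ = 568076.50 cm³, ΣAȳ = 367106.50 cm³.
x̄ = 568076.50/9301.00 = 61.08 cm; ȳ = 367106.50/9301.00 = 39.47 cm.

x̄ = 61.08 cm, ȳ = 39.47 cm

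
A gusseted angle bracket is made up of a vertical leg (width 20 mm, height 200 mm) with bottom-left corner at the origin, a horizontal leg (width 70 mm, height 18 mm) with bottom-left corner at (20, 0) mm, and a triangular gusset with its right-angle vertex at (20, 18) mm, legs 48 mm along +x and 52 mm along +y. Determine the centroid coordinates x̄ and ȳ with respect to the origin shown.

x̄ = 23.70 mm, ȳ = 69.98 mm

vertical leg: A = 20 × 200 = 4000.00, centroid at (10.00, 100.00).
horizontal leg: A = 70 × 18 = 1260.00, centroid at (55.00, 9.00).
gusset: A = ½·48·52 = 1248.00, centroid at (36.00, 35.33).
ΣA = 6508.00 mm², ΣAx̄ = 154228.00 mm³, ΣAȳ = 455436.00 mm³.
x̄ = 154228.00/6508.00 = 23.70 mm; ȳ = 455436.00/6508.00 = 69.98 mm.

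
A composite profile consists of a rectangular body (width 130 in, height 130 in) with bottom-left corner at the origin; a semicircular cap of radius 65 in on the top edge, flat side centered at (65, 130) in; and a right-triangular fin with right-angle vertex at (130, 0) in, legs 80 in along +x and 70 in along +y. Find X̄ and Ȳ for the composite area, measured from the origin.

rectangular body: A = 130 × 130 = 16900.00, centroid at (65.00, 65.00).
semicircular top: A = ½π·65² = 6636.61, centroid at (65.00, 157.59).
triangular fin: A = ½·80·70 = 2800.00, centroid at (156.67, 23.33).
ΣA = 26336.61 in², ΣAX̄ = 1968546.61 in³, ΣAȲ = 2209676.55 in³.
X̄ = 1968546.61/26336.61 = 74.75 in; Ȳ = 2209676.55/26336.61 = 83.90 in.

X̄ = 74.75 in, Ȳ = 83.90 in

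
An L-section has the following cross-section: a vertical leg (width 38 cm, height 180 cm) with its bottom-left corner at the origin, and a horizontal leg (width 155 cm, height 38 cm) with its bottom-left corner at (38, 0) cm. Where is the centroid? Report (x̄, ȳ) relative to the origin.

Part | A | x̄ᵢ | ȳᵢ | A·x̄ᵢ | A·ȳᵢ
vertical leg | 6840.00 | 19.00 | 90.00 | 129960.00 | 615600.00
horizontal leg | 5890.00 | 115.50 | 19.00 | 680295.00 | 111910.00
Σ | 12730.00 |  |  | 810255.00 | 727510.00
x̄ = 810255.00 / 12730.00 = 63.65 cm
ȳ = 727510.00 / 12730.00 = 57.15 cm

x̄ = 63.65 cm, ȳ = 57.15 cm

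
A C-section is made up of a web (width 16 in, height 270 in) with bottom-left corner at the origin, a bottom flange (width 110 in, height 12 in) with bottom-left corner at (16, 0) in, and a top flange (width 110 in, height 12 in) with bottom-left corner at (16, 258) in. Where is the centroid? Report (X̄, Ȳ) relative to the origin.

X̄ = 31.90 in, Ȳ = 135.00 in

web: A = 16 × 270 = 4320.00, centroid at (8.00, 135.00).
bottom flange: A = 110 × 12 = 1320.00, centroid at (71.00, 6.00).
top flange: A = 110 × 12 = 1320.00, centroid at (71.00, 264.00).
ΣA = 6960.00 in²
ΣAX̄ = (4320.00)(8.00) + (1320.00)(71.00) + (1320.00)(71.00) = 222000.00 in³
ΣAȲ = (4320.00)(135.00) + (1320.00)(6.00) + (1320.00)(264.00) = 939600.00 in³
X̄ = 222000.00 / 6960.00 = 31.90 in
Ȳ = 939600.00 / 6960.00 = 135.00 in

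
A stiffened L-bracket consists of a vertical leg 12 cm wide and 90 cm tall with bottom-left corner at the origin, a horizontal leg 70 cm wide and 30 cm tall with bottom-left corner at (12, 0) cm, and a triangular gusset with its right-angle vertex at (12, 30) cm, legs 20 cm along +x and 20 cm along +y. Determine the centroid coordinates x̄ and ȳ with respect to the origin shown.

vertical leg: A = 12 × 90 = 1080.00, centroid at (6.00, 45.00).
horizontal leg: A = 70 × 30 = 2100.00, centroid at (47.00, 15.00).
gusset: A = ½·20·20 = 200.00, centroid at (18.67, 36.67).
ΣA = 3380.00 cm², ΣAx̄ = 108913.33 cm³, ΣAȳ = 87433.33 cm³.
x̄ = 108913.33/3380.00 = 32.22 cm; ȳ = 87433.33/3380.00 = 25.87 cm.

x̄ = 32.22 cm, ȳ = 25.87 cm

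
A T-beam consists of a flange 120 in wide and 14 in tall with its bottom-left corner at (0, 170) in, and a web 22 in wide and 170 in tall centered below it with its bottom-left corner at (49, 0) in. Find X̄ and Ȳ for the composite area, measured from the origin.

web: A = 22 × 170 = 3740.00, centroid at (60.00, 85.00).
flange: A = 120 × 14 = 1680.00, centroid at (60.00, 177.00).
ΣA = 5420.00 in²
ΣAX̄ = (3740.00)(60.00) + (1680.00)(60.00) = 325200.00 in³
ΣAȲ = (3740.00)(85.00) + (1680.00)(177.00) = 615260.00 in³
X̄ = 325200.00 / 5420.00 = 60.00 in
Ȳ = 615260.00 / 5420.00 = 113.52 in

X̄ = 60.00 in, Ȳ = 113.52 in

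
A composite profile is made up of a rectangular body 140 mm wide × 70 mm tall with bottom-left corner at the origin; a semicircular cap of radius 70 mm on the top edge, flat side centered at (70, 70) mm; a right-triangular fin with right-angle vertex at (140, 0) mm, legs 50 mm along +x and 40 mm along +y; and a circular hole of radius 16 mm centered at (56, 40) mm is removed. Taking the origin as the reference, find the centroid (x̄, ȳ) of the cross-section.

Part | A | x̄ᵢ | ȳᵢ | A·x̄ᵢ | A·ȳᵢ
rectangular body | 9800.00 | 70.00 | 35.00 | 686000.00 | 343000.00
semicircular top | 7696.90 | 70.00 | 99.71 | 538783.14 | 767449.81
triangular fin | 1000.00 | 156.67 | 13.33 | 156666.67 | 13333.33
hole | -804.25 | 56.00 | 40.00 | -45037.87 | -32169.91
Σ | 17692.65 |  |  | 1336411.93 | 1091613.23
x̄ = 1336411.93 / 17692.65 = 75.53 mm
ȳ = 1091613.23 / 17692.65 = 61.70 mm

x̄ = 75.53 mm, ȳ = 61.70 mm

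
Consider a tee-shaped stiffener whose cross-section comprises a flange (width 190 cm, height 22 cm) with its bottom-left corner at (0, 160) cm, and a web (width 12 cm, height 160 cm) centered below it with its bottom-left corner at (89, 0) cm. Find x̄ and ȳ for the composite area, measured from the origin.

Part | A | x̄ᵢ | ȳᵢ | A·x̄ᵢ | A·ȳᵢ
web | 1920.00 | 95.00 | 80.00 | 182400.00 | 153600.00
flange | 4180.00 | 95.00 | 171.00 | 397100.00 | 714780.00
Σ | 6100.00 |  |  | 579500.00 | 868380.00
x̄ = 579500.00 / 6100.00 = 95.00 cm
ȳ = 868380.00 / 6100.00 = 142.36 cm

x̄ = 95.00 cm, ȳ = 142.36 cm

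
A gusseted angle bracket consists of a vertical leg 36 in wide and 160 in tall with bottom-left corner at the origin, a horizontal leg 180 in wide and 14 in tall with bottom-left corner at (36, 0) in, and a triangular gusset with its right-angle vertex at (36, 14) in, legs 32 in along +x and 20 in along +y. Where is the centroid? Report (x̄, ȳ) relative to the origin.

Part | A | x̄ᵢ | ȳᵢ | A·x̄ᵢ | A·ȳᵢ
vertical leg | 5760.00 | 18.00 | 80.00 | 103680.00 | 460800.00
horizontal leg | 2520.00 | 126.00 | 7.00 | 317520.00 | 17640.00
gusset | 320.00 | 46.67 | 20.67 | 14933.33 | 6613.33
Σ | 8600.00 |  |  | 436133.33 | 485053.33
x̄ = 436133.33 / 8600.00 = 50.71 in
ȳ = 485053.33 / 8600.00 = 56.40 in

x̄ = 50.71 in, ȳ = 56.40 in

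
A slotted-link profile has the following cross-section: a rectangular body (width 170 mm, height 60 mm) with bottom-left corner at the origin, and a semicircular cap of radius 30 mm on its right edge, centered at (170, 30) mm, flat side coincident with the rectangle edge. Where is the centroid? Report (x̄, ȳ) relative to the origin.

rectangular body: A = 170 × 60 = 10200.00, centroid at (85.00, 30.00).
semicircular end: A = ½π·30² = 1413.72, centroid at (182.73, 30.00).
ΣA = 11613.72 mm², ΣAx̄ = 1125331.84 mm³, ΣAȳ = 348411.50 mm³.
x̄ = 1125331.84/11613.72 = 96.90 mm; ȳ = 348411.50/11613.72 = 30.00 mm.

x̄ = 96.90 mm, ȳ = 30.00 mm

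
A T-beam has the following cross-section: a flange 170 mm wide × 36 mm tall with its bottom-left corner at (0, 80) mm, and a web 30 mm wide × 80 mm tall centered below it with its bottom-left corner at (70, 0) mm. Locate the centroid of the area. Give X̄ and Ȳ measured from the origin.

X̄ = 85.00 mm, Ȳ = 81.66 mm

Part | A | x̄ᵢ | ȳᵢ | A·x̄ᵢ | A·ȳᵢ
web | 2400.00 | 85.00 | 40.00 | 204000.00 | 96000.00
flange | 6120.00 | 85.00 | 98.00 | 520200.00 | 599760.00
Σ | 8520.00 |  |  | 724200.00 | 695760.00
X̄ = 724200.00 / 8520.00 = 85.00 mm
Ȳ = 695760.00 / 8520.00 = 81.66 mm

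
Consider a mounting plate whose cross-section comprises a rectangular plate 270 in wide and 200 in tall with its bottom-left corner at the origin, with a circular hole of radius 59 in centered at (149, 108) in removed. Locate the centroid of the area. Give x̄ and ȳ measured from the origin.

x̄ = 131.44 in, ȳ = 97.97 in

Part | A | x̄ᵢ | ȳᵢ | A·x̄ᵢ | A·ȳᵢ
plate | 54000.00 | 135.00 | 100.00 | 7290000.00 | 5400000.00
hole | -10935.88 | 149.00 | 108.00 | -1629446.72 | -1181075.47
Σ | 43064.12 |  |  | 5660553.28 | 4218924.53
x̄ = 5660553.28 / 43064.12 = 131.44 in
ȳ = 4218924.53 / 43064.12 = 97.97 in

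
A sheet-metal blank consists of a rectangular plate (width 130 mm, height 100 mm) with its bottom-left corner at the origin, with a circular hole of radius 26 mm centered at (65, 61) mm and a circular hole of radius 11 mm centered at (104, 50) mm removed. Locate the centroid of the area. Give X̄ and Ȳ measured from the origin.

X̄ = 63.59 mm, Ȳ = 47.77 mm

plate: A = 130 × 100 = 13000.00, centroid at (65.00, 50.00).
hole 1: A = −π·26² = -2123.72, centroid at (65.00, 61.00).
hole 2: A = −π·11² = -380.13, centroid at (104.00, 50.00).
ΣA = 10496.15 mm²
ΣAX̄ = (13000.00)(65.00) + (-2123.72)(65.00) + (-380.13)(104.00) = 667424.62 mm³
ΣAȲ = (13000.00)(50.00) + (-2123.72)(61.00) + (-380.13)(50.00) = 501446.65 mm³
X̄ = 667424.62 / 10496.15 = 63.59 mm
Ȳ = 501446.65 / 10496.15 = 47.77 mm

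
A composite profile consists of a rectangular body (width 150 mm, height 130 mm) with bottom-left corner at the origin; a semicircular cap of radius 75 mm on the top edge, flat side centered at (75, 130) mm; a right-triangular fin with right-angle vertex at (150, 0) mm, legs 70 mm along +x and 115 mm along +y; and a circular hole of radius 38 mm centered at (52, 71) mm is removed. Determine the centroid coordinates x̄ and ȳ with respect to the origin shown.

rectangular body: A = 150 × 130 = 19500.00, centroid at (75.00, 65.00).
semicircular top: A = ½π·75² = 8835.73, centroid at (75.00, 161.83).
triangular fin: A = ½·70·115 = 4025.00, centroid at (173.33, 38.33).
hole: A = −π·38² = -4536.46, centroid at (52.00, 71.00).
ΣA = 27824.27 mm², ΣAx̄ = 2586950.46 mm³, ΣAȳ = 2529597.84 mm³.
x̄ = 2586950.46/27824.27 = 92.97 mm; ȳ = 2529597.84/27824.27 = 90.91 mm.

x̄ = 92.97 mm, ȳ = 90.91 mm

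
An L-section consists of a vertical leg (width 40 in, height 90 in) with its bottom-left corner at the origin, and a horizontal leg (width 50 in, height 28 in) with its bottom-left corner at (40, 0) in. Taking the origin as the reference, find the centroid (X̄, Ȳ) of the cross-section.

vertical leg: A = 40 × 90 = 3600.00, centroid at (20.00, 45.00).
horizontal leg: A = 50 × 28 = 1400.00, centroid at (65.00, 14.00).
ΣA = 5000.00 in²
ΣAX̄ = (3600.00)(20.00) + (1400.00)(65.00) = 163000.00 in³
ΣAȲ = (3600.00)(45.00) + (1400.00)(14.00) = 181600.00 in³
X̄ = 163000.00 / 5000.00 = 32.60 in
Ȳ = 181600.00 / 5000.00 = 36.32 in

X̄ = 32.60 in, Ȳ = 36.32 in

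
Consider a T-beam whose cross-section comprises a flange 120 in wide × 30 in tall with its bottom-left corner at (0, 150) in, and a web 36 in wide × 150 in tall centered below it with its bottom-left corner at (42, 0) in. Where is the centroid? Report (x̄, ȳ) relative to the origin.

web: A = 36 × 150 = 5400.00, centroid at (60.00, 75.00).
flange: A = 120 × 30 = 3600.00, centroid at (60.00, 165.00).
ΣA = 9000.00 in², ΣAx̄ = 540000.00 in³, ΣAȳ = 999000.00 in³.
x̄ = 540000.00/9000.00 = 60.00 in; ȳ = 999000.00/9000.00 = 111.00 in.

x̄ = 60.00 in, ȳ = 111.00 in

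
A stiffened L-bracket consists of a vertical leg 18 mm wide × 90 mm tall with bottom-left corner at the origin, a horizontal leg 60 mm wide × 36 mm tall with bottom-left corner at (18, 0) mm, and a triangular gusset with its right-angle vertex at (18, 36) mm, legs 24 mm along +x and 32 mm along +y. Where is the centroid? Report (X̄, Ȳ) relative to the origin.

X̄ = 30.80 mm, Ȳ = 31.15 mm

vertical leg: A = 18 × 90 = 1620.00, centroid at (9.00, 45.00).
horizontal leg: A = 60 × 36 = 2160.00, centroid at (48.00, 18.00).
gusset: A = ½·24·32 = 384.00, centroid at (26.00, 46.67).
ΣA = 4164.00 mm², ΣAX̄ = 128244.00 mm³, ΣAȲ = 129700.00 mm³.
X̄ = 128244.00/4164.00 = 30.80 mm; Ȳ = 129700.00/4164.00 = 31.15 mm.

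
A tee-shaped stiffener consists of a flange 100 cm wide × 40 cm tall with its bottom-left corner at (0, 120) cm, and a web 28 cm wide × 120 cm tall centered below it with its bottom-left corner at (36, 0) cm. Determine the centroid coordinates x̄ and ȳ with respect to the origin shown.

web: A = 28 × 120 = 3360.00, centroid at (50.00, 60.00).
flange: A = 100 × 40 = 4000.00, centroid at (50.00, 140.00).
ΣA = 7360.00 cm², ΣAx̄ = 368000.00 cm³, ΣAȳ = 761600.00 cm³.
x̄ = 368000.00/7360.00 = 50.00 cm; ȳ = 761600.00/7360.00 = 103.48 cm.

x̄ = 50.00 cm, ȳ = 103.48 cm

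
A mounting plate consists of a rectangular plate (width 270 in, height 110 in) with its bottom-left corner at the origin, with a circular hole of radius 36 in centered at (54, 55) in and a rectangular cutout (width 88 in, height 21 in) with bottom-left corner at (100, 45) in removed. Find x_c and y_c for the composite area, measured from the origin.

x_c = 148.17 in, y_c = 54.96 in

plate: A = 270 × 110 = 29700.00, centroid at (135.00, 55.00).
hole 1: A = −π·36² = -4071.50, centroid at (54.00, 55.00).
hole 2: A = −(88 × 21) = -1848.00, centroid at (144.00, 55.50).
ΣA = 23780.50 in², ΣAx_c = 3523526.78 in³, ΣAy_c = 1307003.28 in³.
x_c = 3523526.78/23780.50 = 148.17 in; y_c = 1307003.28/23780.50 = 54.96 in.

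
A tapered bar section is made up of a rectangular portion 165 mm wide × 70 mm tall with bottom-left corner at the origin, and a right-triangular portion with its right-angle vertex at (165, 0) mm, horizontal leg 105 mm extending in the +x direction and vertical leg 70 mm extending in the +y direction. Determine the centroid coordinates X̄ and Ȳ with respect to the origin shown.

Part | A | x̄ᵢ | ȳᵢ | A·x̄ᵢ | A·ȳᵢ
rectangular portion | 11550.00 | 82.50 | 35.00 | 952875.00 | 404250.00
triangular portion | 3675.00 | 200.00 | 23.33 | 735000.00 | 85750.00
Σ | 15225.00 |  |  | 1687875.00 | 490000.00
X̄ = 1687875.00 / 15225.00 = 110.86 mm
Ȳ = 490000.00 / 15225.00 = 32.18 mm

X̄ = 110.86 mm, Ȳ = 32.18 mm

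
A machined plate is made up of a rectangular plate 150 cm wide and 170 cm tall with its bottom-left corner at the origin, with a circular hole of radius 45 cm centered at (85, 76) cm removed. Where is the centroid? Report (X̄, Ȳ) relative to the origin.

plate: A = 150 × 170 = 25500.00, centroid at (75.00, 85.00).
hole: A = −π·45² = -6361.73, centroid at (85.00, 76.00).
ΣA = 19138.27 cm²
ΣAX̄ = (25500.00)(75.00) + (-6361.73)(85.00) = 1371753.36 cm³
ΣAȲ = (25500.00)(85.00) + (-6361.73)(76.00) = 1684008.89 cm³
X̄ = 1371753.36 / 19138.27 = 71.68 cm
Ȳ = 1684008.89 / 19138.27 = 87.99 cm

X̄ = 71.68 cm, Ȳ = 87.99 cm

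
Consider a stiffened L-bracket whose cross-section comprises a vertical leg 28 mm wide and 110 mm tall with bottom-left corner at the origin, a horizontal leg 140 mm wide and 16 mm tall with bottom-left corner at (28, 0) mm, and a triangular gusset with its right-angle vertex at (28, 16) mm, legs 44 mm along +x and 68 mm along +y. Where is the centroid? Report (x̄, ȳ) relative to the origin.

x̄ = 47.90 mm, ȳ = 35.97 mm

vertical leg: A = 28 × 110 = 3080.00, centroid at (14.00, 55.00).
horizontal leg: A = 140 × 16 = 2240.00, centroid at (98.00, 8.00).
gusset: A = ½·44·68 = 1496.00, centroid at (42.67, 38.67).
ΣA = 6816.00 mm², ΣAx̄ = 326469.33 mm³, ΣAȳ = 245165.33 mm³.
x̄ = 326469.33/6816.00 = 47.90 mm; ȳ = 245165.33/6816.00 = 35.97 mm.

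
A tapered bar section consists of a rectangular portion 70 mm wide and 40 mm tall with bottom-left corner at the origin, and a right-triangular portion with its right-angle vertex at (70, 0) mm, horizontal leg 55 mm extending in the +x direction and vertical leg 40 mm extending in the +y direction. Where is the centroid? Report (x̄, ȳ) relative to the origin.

x̄ = 50.04 mm, ȳ = 18.12 mm

rectangular portion: A = 70 × 40 = 2800.00, centroid at (35.00, 20.00).
triangular portion: A = ½·55·40 = 1100.00, centroid at (88.33, 13.33).
ΣA = 3900.00 mm²
ΣAx̄ = (2800.00)(35.00) + (1100.00)(88.33) = 195166.67 mm³
ΣAȳ = (2800.00)(20.00) + (1100.00)(13.33) = 70666.67 mm³
x̄ = 195166.67 / 3900.00 = 50.04 mm
ȳ = 70666.67 / 3900.00 = 18.12 mm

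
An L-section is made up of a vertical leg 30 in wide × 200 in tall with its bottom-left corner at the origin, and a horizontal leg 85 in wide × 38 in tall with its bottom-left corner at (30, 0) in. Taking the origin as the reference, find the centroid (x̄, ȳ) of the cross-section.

x̄ = 35.12 in, ȳ = 71.65 in

vertical leg: A = 30 × 200 = 6000.00, centroid at (15.00, 100.00).
horizontal leg: A = 85 × 38 = 3230.00, centroid at (72.50, 19.00).
ΣA = 9230.00 in², ΣAx̄ = 324175.00 in³, ΣAȳ = 661370.00 in³.
x̄ = 324175.00/9230.00 = 35.12 in; ȳ = 661370.00/9230.00 = 71.65 in.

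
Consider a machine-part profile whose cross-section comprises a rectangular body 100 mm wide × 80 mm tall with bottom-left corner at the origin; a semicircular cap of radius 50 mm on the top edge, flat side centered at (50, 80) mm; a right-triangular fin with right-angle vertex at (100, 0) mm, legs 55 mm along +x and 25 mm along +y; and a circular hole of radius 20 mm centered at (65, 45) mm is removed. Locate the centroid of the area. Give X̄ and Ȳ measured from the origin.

X̄ = 52.48 mm, Ȳ = 58.70 mm

rectangular body: A = 100 × 80 = 8000.00, centroid at (50.00, 40.00).
semicircular top: A = ½π·50² = 3926.99, centroid at (50.00, 101.22).
triangular fin: A = ½·55·25 = 687.50, centroid at (118.33, 8.33).
hole: A = −π·20² = -1256.64, centroid at (65.00, 45.00).
ΣA = 11357.85 mm², ΣAX̄ = 596022.30 mm³, ΣAȲ = 666673.10 mm³.
X̄ = 596022.30/11357.85 = 52.48 mm; Ȳ = 666673.10/11357.85 = 58.70 mm.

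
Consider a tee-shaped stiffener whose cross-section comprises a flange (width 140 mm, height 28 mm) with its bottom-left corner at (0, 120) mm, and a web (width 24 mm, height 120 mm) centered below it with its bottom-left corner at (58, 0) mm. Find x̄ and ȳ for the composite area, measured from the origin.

web: A = 24 × 120 = 2880.00, centroid at (70.00, 60.00).
flange: A = 140 × 28 = 3920.00, centroid at (70.00, 134.00).
ΣA = 6800.00 mm², ΣAx̄ = 476000.00 mm³, ΣAȳ = 698080.00 mm³.
x̄ = 476000.00/6800.00 = 70.00 mm; ȳ = 698080.00/6800.00 = 102.66 mm.

x̄ = 70.00 mm, ȳ = 102.66 mm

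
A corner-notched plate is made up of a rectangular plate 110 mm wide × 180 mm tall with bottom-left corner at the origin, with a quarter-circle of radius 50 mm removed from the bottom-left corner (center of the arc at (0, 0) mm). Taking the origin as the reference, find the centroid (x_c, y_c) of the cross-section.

x_c = 58.72 mm, y_c = 97.57 mm

plate: A = 110 × 180 = 19800.00, centroid at (55.00, 90.00).
removed quarter-circle: A = −¼π·50² = -1963.50, centroid at (21.22, 21.22).
ΣA = 17836.50 mm², ΣAx_c = 1047333.33 mm³, ΣAy_c = 1740333.33 mm³.
x_c = 1047333.33/17836.50 = 58.72 mm; y_c = 1740333.33/17836.50 = 97.57 mm.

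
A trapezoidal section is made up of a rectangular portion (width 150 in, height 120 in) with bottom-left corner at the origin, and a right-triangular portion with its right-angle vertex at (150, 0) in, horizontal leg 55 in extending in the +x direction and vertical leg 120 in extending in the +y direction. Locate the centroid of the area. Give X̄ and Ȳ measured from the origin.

rectangular portion: A = 150 × 120 = 18000.00, centroid at (75.00, 60.00).
triangular portion: A = ½·55·120 = 3300.00, centroid at (168.33, 40.00).
ΣA = 21300.00 in²
ΣAX̄ = (18000.00)(75.00) + (3300.00)(168.33) = 1905500.00 in³
ΣAȲ = (18000.00)(60.00) + (3300.00)(40.00) = 1212000.00 in³
X̄ = 1905500.00 / 21300.00 = 89.46 in
Ȳ = 1212000.00 / 21300.00 = 56.90 in

X̄ = 89.46 in, Ȳ = 56.90 in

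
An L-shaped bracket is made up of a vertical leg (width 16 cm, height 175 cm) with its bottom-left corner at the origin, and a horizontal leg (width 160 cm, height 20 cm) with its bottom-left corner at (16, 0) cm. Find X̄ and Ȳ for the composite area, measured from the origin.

X̄ = 54.93 cm, Ȳ = 46.17 cm

Part | A | x̄ᵢ | ȳᵢ | A·x̄ᵢ | A·ȳᵢ
vertical leg | 2800.00 | 8.00 | 87.50 | 22400.00 | 245000.00
horizontal leg | 3200.00 | 96.00 | 10.00 | 307200.00 | 32000.00
Σ | 6000.00 |  |  | 329600.00 | 277000.00
X̄ = 329600.00 / 6000.00 = 54.93 cm
Ȳ = 277000.00 / 6000.00 = 46.17 cm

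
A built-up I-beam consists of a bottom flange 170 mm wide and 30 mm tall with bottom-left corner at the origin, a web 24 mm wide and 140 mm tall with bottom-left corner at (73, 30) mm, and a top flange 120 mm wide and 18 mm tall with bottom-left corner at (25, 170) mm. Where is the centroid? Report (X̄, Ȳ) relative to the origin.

X̄ = 85.00 mm, Ȳ = 75.25 mm

bottom flange: A = 170 × 30 = 5100.00, centroid at (85.00, 15.00).
web: A = 24 × 140 = 3360.00, centroid at (85.00, 100.00).
top flange: A = 120 × 18 = 2160.00, centroid at (85.00, 179.00).
ΣA = 10620.00 mm², ΣAX̄ = 902700.00 mm³, ΣAȲ = 799140.00 mm³.
X̄ = 902700.00/10620.00 = 85.00 mm; Ȳ = 799140.00/10620.00 = 75.25 mm.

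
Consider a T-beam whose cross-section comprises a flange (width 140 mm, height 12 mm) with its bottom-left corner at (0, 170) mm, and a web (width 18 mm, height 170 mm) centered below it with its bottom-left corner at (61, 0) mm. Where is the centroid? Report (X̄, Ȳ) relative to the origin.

web: A = 18 × 170 = 3060.00, centroid at (70.00, 85.00).
flange: A = 140 × 12 = 1680.00, centroid at (70.00, 176.00).
ΣA = 4740.00 mm²
ΣAX̄ = (3060.00)(70.00) + (1680.00)(70.00) = 331800.00 mm³
ΣAȲ = (3060.00)(85.00) + (1680.00)(176.00) = 555780.00 mm³
X̄ = 331800.00 / 4740.00 = 70.00 mm
Ȳ = 555780.00 / 4740.00 = 117.25 mm

X̄ = 70.00 mm, Ȳ = 117.25 mm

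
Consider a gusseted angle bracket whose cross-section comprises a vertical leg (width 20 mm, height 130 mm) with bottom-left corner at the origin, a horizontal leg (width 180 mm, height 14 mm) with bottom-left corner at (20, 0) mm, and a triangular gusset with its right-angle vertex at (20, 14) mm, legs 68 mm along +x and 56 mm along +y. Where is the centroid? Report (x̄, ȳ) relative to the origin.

x̄ = 54.73 mm, ȳ = 35.43 mm

Part | A | x̄ᵢ | ȳᵢ | A·x̄ᵢ | A·ȳᵢ
vertical leg | 2600.00 | 10.00 | 65.00 | 26000.00 | 169000.00
horizontal leg | 2520.00 | 110.00 | 7.00 | 277200.00 | 17640.00
gusset | 1904.00 | 42.67 | 32.67 | 81237.33 | 62197.33
Σ | 7024.00 |  |  | 384437.33 | 248837.33
x̄ = 384437.33 / 7024.00 = 54.73 mm
ȳ = 248837.33 / 7024.00 = 35.43 mm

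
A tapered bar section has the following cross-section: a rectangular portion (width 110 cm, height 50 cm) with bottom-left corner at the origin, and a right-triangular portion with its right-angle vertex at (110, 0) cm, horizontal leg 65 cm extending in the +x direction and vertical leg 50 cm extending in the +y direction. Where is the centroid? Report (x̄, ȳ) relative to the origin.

x̄ = 72.49 cm, ȳ = 23.10 cm

rectangular portion: A = 110 × 50 = 5500.00, centroid at (55.00, 25.00).
triangular portion: A = ½·65·50 = 1625.00, centroid at (131.67, 16.67).
ΣA = 7125.00 cm²
ΣAx̄ = (5500.00)(55.00) + (1625.00)(131.67) = 516458.33 cm³
ΣAȳ = (5500.00)(25.00) + (1625.00)(16.67) = 164583.33 cm³
x̄ = 516458.33 / 7125.00 = 72.49 cm
ȳ = 164583.33 / 7125.00 = 23.10 cm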